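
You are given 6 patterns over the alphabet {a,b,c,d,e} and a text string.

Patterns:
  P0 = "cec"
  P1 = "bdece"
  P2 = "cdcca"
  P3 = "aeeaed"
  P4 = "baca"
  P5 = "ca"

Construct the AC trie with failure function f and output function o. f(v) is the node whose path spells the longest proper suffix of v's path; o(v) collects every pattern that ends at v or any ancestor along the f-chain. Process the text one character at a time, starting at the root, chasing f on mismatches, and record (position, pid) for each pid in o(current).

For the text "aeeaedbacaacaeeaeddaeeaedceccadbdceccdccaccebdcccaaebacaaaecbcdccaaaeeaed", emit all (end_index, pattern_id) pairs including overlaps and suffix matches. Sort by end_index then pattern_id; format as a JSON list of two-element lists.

Construct AC machine:
Trie (insert patterns):
  n0 'ε': a→13 b→4 c→1
  n1 'c': a→22 d→9 e→2
  n2 'ce': c→3
  n3 'cec': ·  ←P0
  n4 'b': a→19 d→5
  n5 'bd': e→6
  n6 'bde': c→7
  n7 'bdec': e→8
  n8 'bdece': ·  ←P1
  n9 'cd': c→10
  n10 'cdc': c→11
  n11 'cdcc': a→12
  n12 'cdcca': ·  ←P2
  n13 'a': e→14
  n14 'ae': e→15
  n15 'aee': a→16
  n16 'aeea': e→17
  n17 'aeeae': d→18
  n18 'aeeaed': ·  ←P3
  n19 'ba': c→20
  n20 'bac': a→21
  n21 'baca': ·  ←P4
  n22 'ca': ·  ←P5

BFS fail/out derivation:
  n1('c'): parent n0 fail=0; on 'c' 0 → fail=0;  out ∅∪∅=∅
  n4('b'): parent n0 fail=0; on 'b' 0 → fail=0;  out ∅∪∅=∅
  n13('a'): parent n0 fail=0; on 'a' 0 → fail=0;  out ∅∪∅=∅
  n2('ce'): parent n1 fail=0; on 'e' 0 → fail=0;  out ∅∪∅=∅
  n5('bd'): parent n4 fail=0; on 'd' 0 → fail=0;  out ∅∪∅=∅
  n9('cd'): parent n1 fail=0; on 'd' 0 → fail=0;  out ∅∪∅=∅
  n14('ae'): parent n13 fail=0; on 'e' 0 → fail=0;  out ∅∪∅=∅
  n19('ba'): parent n4 fail=0; on 'a' 0 → fail=13;  out ∅∪∅=∅
  n22('ca'): parent n1 fail=0; on 'a' 0 → fail=13;  out {5}∪∅={5}
  n3('cec'): parent n2 fail=0; on 'c' 0 → fail=1;  out {0}∪∅={0}
  n6('bde'): parent n5 fail=0; on 'e' 0 → fail=0;  out ∅∪∅=∅
  n10('cdc'): parent n9 fail=0; on 'c' 0 → fail=1;  out ∅∪∅=∅
  n15('aee'): parent n14 fail=0; on 'e' 0 → fail=0;  out ∅∪∅=∅
  n20('bac'): parent n19 fail=13; on 'c' 13→0 → fail=1;  out ∅∪∅=∅
  n7('bdec'): parent n6 fail=0; on 'c' 0 → fail=1;  out ∅∪∅=∅
  n11('cdcc'): parent n10 fail=1; on 'c' 1→0 → fail=1;  out ∅∪∅=∅
  n16('aeea'): parent n15 fail=0; on 'a' 0 → fail=13;  out ∅∪∅=∅
  n21('baca'): parent n20 fail=1; on 'a' 1 → fail=22;  out {4}∪{5}={4,5}
  n8('bdece'): parent n7 fail=1; on 'e' 1 → fail=2;  out {1}∪∅={1}
  n12('cdcca'): parent n11 fail=1; on 'a' 1 → fail=22;  out {2}∪{5}={2,5}
  n17('aeeae'): parent n16 fail=13; on 'e' 13 → fail=14;  out ∅∪∅=∅
  n18('aeeaed'): parent n17 fail=14; on 'd' 14→0 → fail=0;  out {3}∪∅={3}

Text stream:
i=0 'a': node 0→13
i=1 'e': node 13→14
i=2 'e': node 14→15
i=3 'a': node 15→16
i=4 'e': node 16→17
i=5 'd': node 17→18  emit P3@[0:5]
i=6 'b': node 18→4 (fail-walked)
i=7 'a': node 4→19
i=8 'c': node 19→20
i=9 'a': node 20→21  emit P4@[6:9],P5@[8:9]
i=10 'a': node 21→13 (fail-walked)
i=11 'c': node 13→1 (fail-walked)
i=12 'a': node 1→22  emit P5@[11:12]
i=13 'e': node 22→14 (fail-walked)
i=14 'e': node 14→15
i=15 'a': node 15→16
i=16 'e': node 16→17
i=17 'd': node 17→18  emit P3@[12:17]
i=18 'd': node 18→0 (fail-walked)
i=19 'a': node 0→13
i=20 'e': node 13→14
i=21 'e': node 14→15
i=22 'a': node 15→16
i=23 'e': node 16→17
i=24 'd': node 17→18  emit P3@[19:24]
i=25 'c': node 18→1 (fail-walked)
i=26 'e': node 1→2
i=27 'c': node 2→3  emit P0@[25:27]
i=28 'c': node 3→1 (fail-walked)
i=29 'a': node 1→22  emit P5@[28:29]
i=30 'd': node 22→0 (fail-walked)
i=31 'b': node 0→4
i=32 'd': node 4→5
i=33 'c': node 5→1 (fail-walked)
i=34 'e': node 1→2
i=35 'c': node 2→3  emit P0@[33:35]
i=36 'c': node 3→1 (fail-walked)
i=37 'd': node 1→9
i=38 'c': node 9→10
i=39 'c': node 10→11
i=40 'a': node 11→12  emit P2@[36:40],P5@[39:40]
i=41 'c': node 12→1 (fail-walked)
i=42 'c': node 1→1 (fail-walked)
i=43 'e': node 1→2
i=44 'b': node 2→4 (fail-walked)
i=45 'd': node 4→5
i=46 'c': node 5→1 (fail-walked)
i=47 'c': node 1→1 (fail-walked)
i=48 'c': node 1→1 (fail-walked)
i=49 'a': node 1→22  emit P5@[48:49]
i=50 'a': node 22→13 (fail-walked)
i=51 'e': node 13→14
i=52 'b': node 14→4 (fail-walked)
i=53 'a': node 4→19
i=54 'c': node 19→20
i=55 'a': node 20→21  emit P4@[52:55],P5@[54:55]
i=56 'a': node 21→13 (fail-walked)
i=57 'a': node 13→13 (fail-walked)
i=58 'e': node 13→14
i=59 'c': node 14→1 (fail-walked)
i=60 'b': node 1→4 (fail-walked)
i=61 'c': node 4→1 (fail-walked)
i=62 'd': node 1→9
i=63 'c': node 9→10
i=64 'c': node 10→11
i=65 'a': node 11→12  emit P2@[61:65],P5@[64:65]
i=66 'a': node 12→13 (fail-walked)
i=67 'a': node 13→13 (fail-walked)
i=68 'e': node 13→14
i=69 'e': node 14→15
i=70 'a': node 15→16
i=71 'e': node 16→17
i=72 'd': node 17→18  emit P3@[67:72]

Matches: [[5,3],[9,4],[9,5],[12,5],[17,3],[24,3],[27,0],[29,5],[35,0],[40,2],[40,5],[49,5],[55,4],[55,5],[65,2],[65,5],[72,3]]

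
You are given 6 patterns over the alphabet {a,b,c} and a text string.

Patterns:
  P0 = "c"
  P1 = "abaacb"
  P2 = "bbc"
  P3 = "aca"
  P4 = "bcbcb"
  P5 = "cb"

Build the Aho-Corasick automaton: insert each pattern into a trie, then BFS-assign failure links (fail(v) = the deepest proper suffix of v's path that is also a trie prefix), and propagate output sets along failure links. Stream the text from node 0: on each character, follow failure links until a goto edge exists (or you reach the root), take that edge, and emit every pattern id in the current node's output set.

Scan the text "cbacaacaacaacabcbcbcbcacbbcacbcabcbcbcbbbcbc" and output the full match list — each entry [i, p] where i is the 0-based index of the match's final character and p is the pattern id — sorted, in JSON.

Build automaton:
Trie (insert patterns):
  n0 'ε': a→2 b→8 c→1
  n1 'c': b→17  ←P0
  n2 'a': b→3 c→11
  n3 'ab': a→4
  n4 'aba': a→5
  n5 'abaa': c→6
  n6 'abaac': b→7
  n7 'abaacb': ·  ←P1
  n8 'b': b→9 c→13
  n9 'bb': c→10
  n10 'bbc': ·  ←P2
  n11 'ac': a→12
  n12 'aca': ·  ←P3
  n13 'bc': b→14
  n14 'bcb': c→15
  n15 'bcbc': b→16
  n16 'bcbcb': ·  ←P4
  n17 'cb': ·  ←P5

BFS fail/out derivation:
  n1('c'): parent n0 fail=0; on 'c' 0 → fail=0;  out {0}∪∅={0}
  n2('a'): parent n0 fail=0; on 'a' 0 → fail=0;  out ∅∪∅=∅
  n8('b'): parent n0 fail=0; on 'b' 0 → fail=0;  out ∅∪∅=∅
  n3('ab'): parent n2 fail=0; on 'b' 0 → fail=8;  out ∅∪∅=∅
  n9('bb'): parent n8 fail=0; on 'b' 0 → fail=8;  out ∅∪∅=∅
  n11('ac'): parent n2 fail=0; on 'c' 0 → fail=1;  out ∅∪{0}={0}
  n13('bc'): parent n8 fail=0; on 'c' 0 → fail=1;  out ∅∪{0}={0}
  n17('cb'): parent n1 fail=0; on 'b' 0 → fail=8;  out {5}∪∅={5}
  n4('aba'): parent n3 fail=8; on 'a' 8→0 → fail=2;  out ∅∪∅=∅
  n10('bbc'): parent n9 fail=8; on 'c' 8 → fail=13;  out {2}∪{0}={0,2}
  n12('aca'): parent n11 fail=1; on 'a' 1→0 → fail=2;  out {3}∪∅={3}
  n14('bcb'): parent n13 fail=1; on 'b' 1 → fail=17;  out ∅∪{5}={5}
  n5('abaa'): parent n4 fail=2; on 'a' 2→0 → fail=2;  out ∅∪∅=∅
  n15('bcbc'): parent n14 fail=17; on 'c' 17→8 → fail=13;  out ∅∪{0}={0}
  n6('abaac'): parent n5 fail=2; on 'c' 2 → fail=11;  out ∅∪{0}={0}
  n16('bcbcb'): parent n15 fail=13; on 'b' 13 → fail=14;  out {4}∪{5}={4,5}
  n7('abaacb'): parent n6 fail=11; on 'b' 11→1 → fail=17;  out {1}∪{5}={1,5}

Run:
i=0 'c': node 0→1  emit P0@[0:0]
i=1 'b': node 1→17  emit P5@[0:1]
i=2 'a': node 17→2 ·f
i=3 'c': node 2→11  emit P0@[3:3]
i=4 'a': node 11→12  emit P3@[2:4]
i=5 'a': node 12→2 ·f
i=6 'c': node 2→11  emit P0@[6:6]
i=7 'a': node 11→12  emit P3@[5:7]
i=8 'a': node 12→2 ·f
i=9 'c': node 2→11  emit P0@[9:9]
i=10 'a': node 11→12  emit P3@[8:10]
i=11 'a': node 12→2 ·f
i=12 'c': node 2→11  emit P0@[12:12]
i=13 'a': node 11→12  emit P3@[11:13]
i=14 'b': node 12→3 ·f
i=15 'c': node 3→13 ·f  emit P0@[15:15]
i=16 'b': node 13→14  emit P5@[15:16]
i=17 'c': node 14→15  emit P0@[17:17]
i=18 'b': node 15→16  emit P4@[14:18],P5@[17:18]
i=19 'c': node 16→15 ·f  emit P0@[19:19]
i=20 'b': node 15→16  emit P4@[16:20],P5@[19:20]
i=21 'c': node 16→15 ·f  emit P0@[21:21]
i=22 'a': node 15→2 ·f
i=23 'c': node 2→11  emit P0@[23:23]
i=24 'b': node 11→17 ·f  emit P5@[23:24]
i=25 'b': node 17→9 ·f
i=26 'c': node 9→10  emit P0@[26:26],P2@[24:26]
i=27 'a': node 10→2 ·f
i=28 'c': node 2→11  emit P0@[28:28]
i=29 'b': node 11→17 ·f  emit P5@[28:29]
i=30 'c': node 17→13 ·f  emit P0@[30:30]
i=31 'a': node 13→2 ·f
i=32 'b': node 2→3
i=33 'c': node 3→13 ·f  emit P0@[33:33]
i=34 'b': node 13→14  emit P5@[33:34]
i=35 'c': node 14→15  emit P0@[35:35]
i=36 'b': node 15→16  emit P4@[32:36],P5@[35:36]
i=37 'c': node 16→15 ·f  emit P0@[37:37]
i=38 'b': node 15→16  emit P4@[34:38],P5@[37:38]
i=39 'b': node 16→9 ·f
i=40 'b': node 9→9 ·f
i=41 'c': node 9→10  emit P0@[41:41],P2@[39:41]
i=42 'b': node 10→14 ·f  emit P5@[41:42]
i=43 'c': node 14→15  emit P0@[43:43]

Matches: [[0,0],[1,5],[3,0],[4,3],[6,0],[7,3],[9,0],[10,3],[12,0],[13,3],[15,0],[16,5],[17,0],[18,4],[18,5],[19,0],[20,4],[20,5],[21,0],[23,0],[24,5],[26,0],[26,2],[28,0],[29,5],[30,0],[33,0],[34,5],[35,0],[36,4],[36,5],[37,0],[38,4],[38,5],[41,0],[41,2],[42,5],[43,0]]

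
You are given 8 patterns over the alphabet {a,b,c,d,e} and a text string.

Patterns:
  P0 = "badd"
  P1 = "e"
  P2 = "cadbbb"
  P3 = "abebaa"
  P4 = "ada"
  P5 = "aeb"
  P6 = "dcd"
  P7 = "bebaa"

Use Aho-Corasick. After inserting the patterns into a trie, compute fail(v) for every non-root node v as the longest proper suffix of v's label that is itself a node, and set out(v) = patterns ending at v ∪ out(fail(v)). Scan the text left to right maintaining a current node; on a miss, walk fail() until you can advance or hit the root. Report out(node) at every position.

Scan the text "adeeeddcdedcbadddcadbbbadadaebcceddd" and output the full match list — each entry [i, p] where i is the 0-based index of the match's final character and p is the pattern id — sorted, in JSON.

Build automaton:
Trie nodes:
  n0 'ε': a→12 b→1 c→6 d→22 e→5
  n1 'b': a→2 e→25
  n2 'ba': d→3
  n3 'bad': d→4
  n4 'badd': ·  [P0 ends]
  n5 'e': ·  [P1 ends]
  n6 'c': a→7
  n7 'ca': d→8
  n8 'cad': b→9
  n9 'cadb': b→10
  n10 'cadbb': b→11
  n11 'cadbbb': ·  [P2 ends]
  n12 'a': b→13 d→18 e→20
  n13 'ab': e→14
  n14 'abe': b→15
  n15 'abeb': a→16
  n16 'abeba': a→17
  n17 'abebaa': ·  [P3 ends]
  n18 'ad': a→19
  n19 'ada': ·  [P4 ends]
  n20 'ae': b→21
  n21 'aeb': ·  [P5 ends]
  n22 'd': c→23
  n23 'dc': d→24
  n24 'dcd': ·  [P6 ends]
  n25 'be': b→26
  n26 'beb': a→27
  n27 'beba': a→28
  n28 'bebaa': ·  [P7 ends]

BFS fail/out derivation:
  n1('b'): parent n0 fail=0; on 'b' 0 → fail=0;  out ∅∪∅=∅
  n5('e'): parent n0 fail=0; on 'e' 0 → fail=0;  out {1}∪∅={1}
  n6('c'): parent n0 fail=0; on 'c' 0 → fail=0;  out ∅∪∅=∅
  n12('a'): parent n0 fail=0; on 'a' 0 → fail=0;  out ∅∪∅=∅
  n22('d'): parent n0 fail=0; on 'd' 0 → fail=0;  out ∅∪∅=∅
  n2('ba'): parent n1 fail=0; on 'a' 0 → fail=12;  out ∅∪∅=∅
  n7('ca'): parent n6 fail=0; on 'a' 0 → fail=12;  out ∅∪∅=∅
  n13('ab'): parent n12 fail=0; on 'b' 0 → fail=1;  out ∅∪∅=∅
  n18('ad'): parent n12 fail=0; on 'd' 0 → fail=22;  out ∅∪∅=∅
  n20('ae'): parent n12 fail=0; on 'e' 0 → fail=5;  out ∅∪{1}={1}
  n23('dc'): parent n22 fail=0; on 'c' 0 → fail=6;  out ∅∪∅=∅
  n25('be'): parent n1 fail=0; on 'e' 0 → fail=5;  out ∅∪{1}={1}
  n3('bad'): parent n2 fail=12; on 'd' 12 → fail=18;  out ∅∪∅=∅
  n8('cad'): parent n7 fail=12; on 'd' 12 → fail=18;  out ∅∪∅=∅
  n14('abe'): parent n13 fail=1; on 'e' 1 → fail=25;  out ∅∪{1}={1}
  n19('ada'): parent n18 fail=22; on 'a' 22→0 → fail=12;  out {4}∪∅={4}
  n21('aeb'): parent n20 fail=5; on 'b' 5→0 → fail=1;  out {5}∪∅={5}
  n24('dcd'): parent n23 fail=6; on 'd' 6→0 → fail=22;  out {6}∪∅={6}
  n26('beb'): parent n25 fail=5; on 'b' 5→0 → fail=1;  out ∅∪∅=∅
  n4('badd'): parent n3 fail=18; on 'd' 18→22→0 → fail=22;  out {0}∪∅={0}
  n9('cadb'): parent n8 fail=18; on 'b' 18→22→0 → fail=1;  out ∅∪∅=∅
  n15('abeb'): parent n14 fail=25; on 'b' 25 → fail=26;  out ∅∪∅=∅
  n27('beba'): parent n26 fail=1; on 'a' 1 → fail=2;  out ∅∪∅=∅
  n10('cadbb'): parent n9 fail=1; on 'b' 1→0 → fail=1;  out ∅∪∅=∅
  n16('abeba'): parent n15 fail=26; on 'a' 26 → fail=27;  out ∅∪∅=∅
  n28('bebaa'): parent n27 fail=2; on 'a' 2→12→0 → fail=12;  out {7}∪∅={7}
  n11('cadbbb'): parent n10 fail=1; on 'b' 1→0 → fail=1;  out {2}∪∅={2}
  n17('abebaa'): parent n16 fail=27; on 'a' 27 → fail=28;  out {3}∪{7}={3,7}

Scan:
i=0 'a': node 0→12
i=1 'd': node 12→18
i=2 'e': node 18→5 (via fail)  emit P1@[2:2]
i=3 'e': node 5→5 (via fail)  emit P1@[3:3]
i=4 'e': node 5→5 (via fail)  emit P1@[4:4]
i=5 'd': node 5→22 (via fail)
i=6 'd': node 22→22 (via fail)
i=7 'c': node 22→23
i=8 'd': node 23→24  emit P6@[6:8]
i=9 'e': node 24→5 (via fail)  emit P1@[9:9]
i=10 'd': node 5→22 (via fail)
i=11 'c': node 22→23
i=12 'b': node 23→1 (via fail)
i=13 'a': node 1→2
i=14 'd': node 2→3
i=15 'd': node 3→4  emit P0@[12:15]
i=16 'd': node 4→22 (via fail)
i=17 'c': node 22→23
i=18 'a': node 23→7 (via fail)
i=19 'd': node 7→8
i=20 'b': node 8→9
i=21 'b': node 9→10
i=22 'b': node 10→11  emit P2@[17:22]
i=23 'a': node 11→2 (via fail)
i=24 'd': node 2→3
i=25 'a': node 3→19 (via fail)  emit P4@[23:25]
i=26 'd': node 19→18 (via fail)
i=27 'a': node 18→19  emit P4@[25:27]
i=28 'e': node 19→20 (via fail)  emit P1@[28:28]
i=29 'b': node 20→21  emit P5@[27:29]
i=30 'c': node 21→6 (via fail)
i=31 'c': node 6→6 (via fail)
i=32 'e': node 6→5 (via fail)  emit P1@[32:32]
i=33 'd': node 5→22 (via fail)
i=34 'd': node 22→22 (via fail)
i=35 'd': node 22→22 (via fail)

Matches: [[2,1],[3,1],[4,1],[8,6],[9,1],[15,0],[22,2],[25,4],[27,4],[28,1],[29,5],[32,1]]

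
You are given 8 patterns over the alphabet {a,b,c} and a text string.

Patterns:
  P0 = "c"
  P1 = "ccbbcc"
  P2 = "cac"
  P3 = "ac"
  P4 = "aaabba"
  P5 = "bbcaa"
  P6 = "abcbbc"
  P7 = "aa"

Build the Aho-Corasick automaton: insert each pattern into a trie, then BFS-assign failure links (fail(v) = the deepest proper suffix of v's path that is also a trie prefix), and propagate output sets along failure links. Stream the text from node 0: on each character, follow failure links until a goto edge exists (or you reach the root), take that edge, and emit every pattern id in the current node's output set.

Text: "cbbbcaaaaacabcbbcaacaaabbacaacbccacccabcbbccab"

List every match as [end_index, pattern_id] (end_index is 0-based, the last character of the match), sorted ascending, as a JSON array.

Construct AC machine:
Trie (insert patterns):
  0='ε' goto a→9 b→16 c→1
  1='c' goto a→7 c→2  ←P0
  2='cc' goto b→3
  3='ccb' goto b→4
  4='ccbb' goto c→5
  5='ccbbc' goto c→6
  6='ccbbcc' goto ·  ←P1
  7='ca' goto c→8
  8='cac' goto ·  ←P2
  9='a' goto a→11 b→21 c→10
  10='ac' goto ·  ←P3
  11='aa' goto a→12  ←P7
  12='aaa' goto b→13
  13='aaab' goto b→14
  14='aaabb' goto a→15
  15='aaabba' goto ·  ←P4
  16='b' goto b→17
  17='bb' goto c→18
  18='bbc' goto a→19
  19='bbca' goto a→20
  20='bbcaa' goto ·  ←P5
  21='ab' goto c→22
  22='abc' goto b→23
  23='abcb' goto b→24
  24='abcbb' goto c→25
  25='abcbbc' goto ·  ←P6

BFS fail/out derivation:
  n1('c'): parent n0 fail=0; on 'c' 0 → fail=0;  out {0}∪∅={0}
  n9('a'): parent n0 fail=0; on 'a' 0 → fail=0;  out ∅∪∅=∅
  n16('b'): parent n0 fail=0; on 'b' 0 → fail=0;  out ∅∪∅=∅
  n2('cc'): parent n1 fail=0; on 'c' 0 → fail=1;  out ∅∪{0}={0}
  n7('ca'): parent n1 fail=0; on 'a' 0 → fail=9;  out ∅∪∅=∅
  n10('ac'): parent n9 fail=0; on 'c' 0 → fail=1;  out {3}∪{0}={0,3}
  n11('aa'): parent n9 fail=0; on 'a' 0 → fail=9;  out {7}∪∅={7}
  n17('bb'): parent n16 fail=0; on 'b' 0 → fail=16;  out ∅∪∅=∅
  n21('ab'): parent n9 fail=0; on 'b' 0 → fail=16;  out ∅∪∅=∅
  n3('ccb'): parent n2 fail=1; on 'b' 1→0 → fail=16;  out ∅∪∅=∅
  n8('cac'): parent n7 fail=9; on 'c' 9 → fail=10;  out {2}∪{0,3}={0,2,3}
  n12('aaa'): parent n11 fail=9; on 'a' 9 → fail=11;  out ∅∪{7}={7}
  n18('bbc'): parent n17 fail=16; on 'c' 16→0 → fail=1;  out ∅∪{0}={0}
  n22('abc'): parent n21 fail=16; on 'c' 16→0 → fail=1;  out ∅∪{0}={0}
  n4('ccbb'): parent n3 fail=16; on 'b' 16 → fail=17;  out ∅∪∅=∅
  n13('aaab'): parent n12 fail=11; on 'b' 11→9 → fail=21;  out ∅∪∅=∅
  n19('bbca'): parent n18 fail=1; on 'a' 1 → fail=7;  out ∅∪∅=∅
  n23('abcb'): parent n22 fail=1; on 'b' 1→0 → fail=16;  out ∅∪∅=∅
  n5('ccbbc'): parent n4 fail=17; on 'c' 17 → fail=18;  out ∅∪{0}={0}
  n14('aaabb'): parent n13 fail=21; on 'b' 21→16 → fail=17;  out ∅∪∅=∅
  n20('bbcaa'): parent n19 fail=7; on 'a' 7→9 → fail=11;  out {5}∪{7}={5,7}
  n24('abcbb'): parent n23 fail=16; on 'b' 16 → fail=17;  out ∅∪∅=∅
  n6('ccbbcc'): parent n5 fail=18; on 'c' 18→1 → fail=2;  out {1}∪{0}={0,1}
  n15('aaabba'): parent n14 fail=17; on 'a' 17→16→0 → fail=9;  out {4}∪∅={4}
  n25('abcbbc'): parent n24 fail=17; on 'c' 17 → fail=18;  out {6}∪{0}={0,6}

Text stream:
i=0 'c': node 0→1  ** P0@[0:0]
i=1 'b': node 1→16 ·f
i=2 'b': node 16→17
i=3 'b': node 17→17 ·f
i=4 'c': node 17→18  ** P0@[4:4]
i=5 'a': node 18→19
i=6 'a': node 19→20  ** P5@[2:6],P7@[5:6]
i=7 'a': node 20→12 ·f  ** P7@[6:7]
i=8 'a': node 12→12 ·f  ** P7@[7:8]
i=9 'a': node 12→12 ·f  ** P7@[8:9]
i=10 'c': node 12→10 ·f  ** P0@[10:10],P3@[9:10]
i=11 'a': node 10→7 ·f
i=12 'b': node 7→21 ·f
i=13 'c': node 21→22  ** P0@[13:13]
i=14 'b': node 22→23
i=15 'b': node 23→24
i=16 'c': node 24→25  ** P0@[16:16],P6@[11:16]
i=17 'a': node 25→19 ·f
i=18 'a': node 19→20  ** P5@[14:18],P7@[17:18]
i=19 'c': node 20→10 ·f  ** P0@[19:19],P3@[18:19]
i=20 'a': node 10→7 ·f
i=21 'a': node 7→11 ·f  ** P7@[20:21]
i=22 'a': node 11→12  ** P7@[21:22]
i=23 'b': node 12→13
i=24 'b': node 13→14
i=25 'a': node 14→15  ** P4@[20:25]
i=26 'c': node 15→10 ·f  ** P0@[26:26],P3@[25:26]
i=27 'a': node 10→7 ·f
i=28 'a': node 7→11 ·f  ** P7@[27:28]
i=29 'c': node 11→10 ·f  ** P0@[29:29],P3@[28:29]
i=30 'b': node 10→16 ·f
i=31 'c': node 16→1 ·f  ** P0@[31:31]
i=32 'c': node 1→2  ** P0@[32:32]
i=33 'a': node 2→7 ·f
i=34 'c': node 7→8  ** P0@[34:34],P2@[32:34],P3@[33:34]
i=35 'c': node 8→2 ·f  ** P0@[35:35]
i=36 'c': node 2→2 ·f  ** P0@[36:36]
i=37 'a': node 2→7 ·f
i=38 'b': node 7→21 ·f
i=39 'c': node 21→22  ** P0@[39:39]
i=40 'b': node 22→23
i=41 'b': node 23→24
i=42 'c': node 24→25  ** P0@[42:42],P6@[37:42]
i=43 'c': node 25→2 ·f  ** P0@[43:43]
i=44 'a': node 2→7 ·f
i=45 'b': node 7→21 ·f

All matches (sorted): [[0,0],[4,0],[6,5],[6,7],[7,7],[8,7],[9,7],[10,0],[10,3],[13,0],[16,0],[16,6],[18,5],[18,7],[19,0],[19,3],[21,7],[22,7],[25,4],[26,0],[26,3],[28,7],[29,0],[29,3],[31,0],[32,0],[34,0],[34,2],[34,3],[35,0],[36,0],[39,0],[42,0],[42,6],[43,0]]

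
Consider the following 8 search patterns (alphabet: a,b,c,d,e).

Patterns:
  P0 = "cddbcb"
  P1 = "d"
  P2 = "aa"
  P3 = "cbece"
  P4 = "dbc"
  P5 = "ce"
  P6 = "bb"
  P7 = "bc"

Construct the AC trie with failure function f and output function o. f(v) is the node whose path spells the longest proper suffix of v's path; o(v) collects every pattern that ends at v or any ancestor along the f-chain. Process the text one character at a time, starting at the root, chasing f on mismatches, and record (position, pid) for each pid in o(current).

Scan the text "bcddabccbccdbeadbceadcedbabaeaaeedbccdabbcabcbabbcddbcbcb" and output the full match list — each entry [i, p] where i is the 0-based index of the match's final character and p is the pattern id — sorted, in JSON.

Build automaton:
Trie (insert patterns):
  n0 'ε': a→8 b→17 c→1 d→7
  n1 'c': b→10 d→2 e→16
  n2 'cd': d→3
  n3 'cdd': b→4
  n4 'cddb': c→5
  n5 'cddbc': b→6
  n6 'cddbcb': ·  ←P0
  n7 'd': b→14  ←P1
  n8 'a': a→9
  n9 'aa': ·  ←P2
  n10 'cb': e→11
  n11 'cbe': c→12
  n12 'cbec': e→13
  n13 'cbece': ·  ←P3
  n14 'db': c→15
  n15 'dbc': ·  ←P4
  n16 'ce': ·  ←P5
  n17 'b': b→18 c→19
  n18 'bb': ·  ←P6
  n19 'bc': ·  ←P7

Failure links (BFS by depth):
  n1('c'): parent n0 fail=0; on 'c' 0 → fail=0;  out ∅∪∅=∅
  n7('d'): parent n0 fail=0; on 'd' 0 → fail=0;  out {1}∪∅={1}
  n8('a'): parent n0 fail=0; on 'a' 0 → fail=0;  out ∅∪∅=∅
  n17('b'): parent n0 fail=0; on 'b' 0 → fail=0;  out ∅∪∅=∅
  n2('cd'): parent n1 fail=0; on 'd' 0 → fail=7;  out ∅∪{1}={1}
  n9('aa'): parent n8 fail=0; on 'a' 0 → fail=8;  out {2}∪∅={2}
  n10('cb'): parent n1 fail=0; on 'b' 0 → fail=17;  out ∅∪∅=∅
  n14('db'): parent n7 fail=0; on 'b' 0 → fail=17;  out ∅∪∅=∅
  n16('ce'): parent n1 fail=0; on 'e' 0 → fail=0;  out {5}∪∅={5}
  n18('bb'): parent n17 fail=0; on 'b' 0 → fail=17;  out {6}∪∅={6}
  n19('bc'): parent n17 fail=0; on 'c' 0 → fail=1;  out {7}∪∅={7}
  n3('cdd'): parent n2 fail=7; on 'd' 7→0 → fail=7;  out ∅∪{1}={1}
  n11('cbe'): parent n10 fail=17; on 'e' 17→0 → fail=0;  out ∅∪∅=∅
  n15('dbc'): parent n14 fail=17; on 'c' 17 → fail=19;  out {4}∪{7}={4,7}
  n4('cddb'): parent n3 fail=7; on 'b' 7 → fail=14;  out ∅∪∅=∅
  n12('cbec'): parent n11 fail=0; on 'c' 0 → fail=1;  out ∅∪∅=∅
  n5('cddbc'): parent n4 fail=14; on 'c' 14 → fail=15;  out ∅∪{4,7}={4,7}
  n13('cbece'): parent n12 fail=1; on 'e' 1 → fail=16;  out {3}∪{5}={3,5}
  n6('cddbcb'): parent n5 fail=15; on 'b' 15→19→1 → fail=10;  out {0}∪∅={0}

Scan:
[0] read 'b'  n0⇒n17
[1] read 'c'  n17⇒n19  → match P7@[0:1]
[2] read 'd'  n19⇒n2 ·f  → match P1@[2:2]
[3] read 'd'  n2⇒n3  → match P1@[3:3]
[4] read 'a'  n3⇒n8 ·f
[5] read 'b'  n8⇒n17 ·f
[6] read 'c'  n17⇒n19  → match P7@[5:6]
[7] read 'c'  n19⇒n1 ·f
[8] read 'b'  n1⇒n10
[9] read 'c'  n10⇒n19 ·f  → match P7@[8:9]
[10] read 'c'  n19⇒n1 ·f
[11] read 'd'  n1⇒n2  → match P1@[11:11]
[12] read 'b'  n2⇒n14 ·f
[13] read 'e'  n14⇒n0 ·f
[14] read 'a'  n0⇒n8
[15] read 'd'  n8⇒n7 ·f  → match P1@[15:15]
[16] read 'b'  n7⇒n14
[17] read 'c'  n14⇒n15  → match P4@[15:17],P7@[16:17]
[18] read 'e'  n15⇒n16 ·f  → match P5@[17:18]
[19] read 'a'  n16⇒n8 ·f
[20] read 'd'  n8⇒n7 ·f  → match P1@[20:20]
[21] read 'c'  n7⇒n1 ·f
[22] read 'e'  n1⇒n16  → match P5@[21:22]
[23] read 'd'  n16⇒n7 ·f  → match P1@[23:23]
[24] read 'b'  n7⇒n14
[25] read 'a'  n14⇒n8 ·f
[26] read 'b'  n8⇒n17 ·f
[27] read 'a'  n17⇒n8 ·f
[28] read 'e'  n8⇒n0 ·f
[29] read 'a'  n0⇒n8
[30] read 'a'  n8⇒n9  → match P2@[29:30]
[31] read 'e'  n9⇒n0 ·f
[32] read 'e'  n0⇒n0
[33] read 'd'  n0⇒n7  → match P1@[33:33]
[34] read 'b'  n7⇒n14
[35] read 'c'  n14⇒n15  → match P4@[33:35],P7@[34:35]
[36] read 'c'  n15⇒n1 ·f
[37] read 'd'  n1⇒n2  → match P1@[37:37]
[38] read 'a'  n2⇒n8 ·f
[39] read 'b'  n8⇒n17 ·f
[40] read 'b'  n17⇒n18  → match P6@[39:40]
[41] read 'c'  n18⇒n19 ·f  → match P7@[40:41]
[42] read 'a'  n19⇒n8 ·f
[43] read 'b'  n8⇒n17 ·f
[44] read 'c'  n17⇒n19  → match P7@[43:44]
[45] read 'b'  n19⇒n10 ·f
[46] read 'a'  n10⇒n8 ·f
[47] read 'b'  n8⇒n17 ·f
[48] read 'b'  n17⇒n18  → match P6@[47:48]
[49] read 'c'  n18⇒n19 ·f  → match P7@[48:49]
[50] read 'd'  n19⇒n2 ·f  → match P1@[50:50]
[51] read 'd'  n2⇒n3  → match P1@[51:51]
[52] read 'b'  n3⇒n4
[53] read 'c'  n4⇒n5  → match P4@[51:53],P7@[52:53]
[54] read 'b'  n5⇒n6  → match P0@[49:54]
[55] read 'c'  n6⇒n19 ·f  → match P7@[54:55]
[56] read 'b'  n19⇒n10 ·f

Result: [[1,7],[2,1],[3,1],[6,7],[9,7],[11,1],[15,1],[17,4],[17,7],[18,5],[20,1],[22,5],[23,1],[30,2],[33,1],[35,4],[35,7],[37,1],[40,6],[41,7],[44,7],[48,6],[49,7],[50,1],[51,1],[53,4],[53,7],[54,0],[55,7]]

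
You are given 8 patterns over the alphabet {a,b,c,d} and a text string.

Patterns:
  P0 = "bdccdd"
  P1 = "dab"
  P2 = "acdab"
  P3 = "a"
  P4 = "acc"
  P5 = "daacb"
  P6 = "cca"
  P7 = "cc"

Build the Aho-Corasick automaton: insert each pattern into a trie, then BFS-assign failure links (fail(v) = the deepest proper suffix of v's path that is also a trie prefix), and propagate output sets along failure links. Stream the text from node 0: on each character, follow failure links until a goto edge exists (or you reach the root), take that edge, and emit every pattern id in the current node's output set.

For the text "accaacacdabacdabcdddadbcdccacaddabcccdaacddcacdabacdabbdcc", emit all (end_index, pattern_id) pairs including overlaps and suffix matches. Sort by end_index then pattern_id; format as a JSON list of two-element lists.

Build:
Trie nodes:
  0='ε' goto a→10 b→1 c→19 d→7
  1='b' goto d→2
  2='bd' goto c→3
  3='bdc' goto c→4
  4='bdcc' goto d→5
  5='bdccd' goto d→6
  6='bdccdd' goto ·  [P0 ends]
  7='d' goto a→8
  8='da' goto a→16 b→9
  9='dab' goto ·  [P1 ends]
  10='a' goto c→11  [P3 ends]
  11='ac' goto c→15 d→12
  12='acd' goto a→13
  13='acda' goto b→14
  14='acdab' goto ·  [P2 ends]
  15='acc' goto ·  [P4 ends]
  16='daa' goto c→17
  17='daac' goto b→18
  18='daacb' goto ·  [P5 ends]
  19='c' goto c→20
  20='cc' goto a→21  [P7 ends]
  21='cca' goto ·  [P6 ends]

BFS fail/out derivation:
  n1('b'): parent n0 fail=0; on 'b' 0 → fail=0;  out ∅∪∅=∅
  n7('d'): parent n0 fail=0; on 'd' 0 → fail=0;  out ∅∪∅=∅
  n10('a'): parent n0 fail=0; on 'a' 0 → fail=0;  out {3}∪∅={3}
  n19('c'): parent n0 fail=0; on 'c' 0 → fail=0;  out ∅∪∅=∅
  n2('bd'): parent n1 fail=0; on 'd' 0 → fail=7;  out ∅∪∅=∅
  n8('da'): parent n7 fail=0; on 'a' 0 → fail=10;  out ∅∪{3}={3}
  n11('ac'): parent n10 fail=0; on 'c' 0 → fail=19;  out ∅∪∅=∅
  n20('cc'): parent n19 fail=0; on 'c' 0 → fail=19;  out {7}∪∅={7}
  n3('bdc'): parent n2 fail=7; on 'c' 7→0 → fail=19;  out ∅∪∅=∅
  n9('dab'): parent n8 fail=10; on 'b' 10→0 → fail=1;  out {1}∪∅={1}
  n12('acd'): parent n11 fail=19; on 'd' 19→0 → fail=7;  out ∅∪∅=∅
  n15('acc'): parent n11 fail=19; on 'c' 19 → fail=20;  out {4}∪{7}={4,7}
  n16('daa'): parent n8 fail=10; on 'a' 10→0 → fail=10;  out ∅∪{3}={3}
  n21('cca'): parent n20 fail=19; on 'a' 19→0 → fail=10;  out {6}∪{3}={3,6}
  n4('bdcc'): parent n3 fail=19; on 'c' 19 → fail=20;  out ∅∪{7}={7}
  n13('acda'): parent n12 fail=7; on 'a' 7 → fail=8;  out ∅∪{3}={3}
  n17('daac'): parent n16 fail=10; on 'c' 10 → fail=11;  out ∅∪∅=∅
  n5('bdccd'): parent n4 fail=20; on 'd' 20→19→0 → fail=7;  out ∅∪∅=∅
  n14('acdab'): parent n13 fail=8; on 'b' 8 → fail=9;  out {2}∪{1}={1,2}
  n18('daacb'): parent n17 fail=11; on 'b' 11→19→0 → fail=1;  out {5}∪∅={5}
  n6('bdccdd'): parent n5 fail=7; on 'd' 7→0 → fail=7;  out {0}∪∅={0}

Run:
i=0 'a': node 0→10  → match P3@[0:0]
i=1 'c': node 10→11
i=2 'c': node 11→15  → match P4@[0:2],P7@[1:2]
i=3 'a': node 15→21 ·f  → match P3@[3:3],P6@[1:3]
i=4 'a': node 21→10 ·f  → match P3@[4:4]
i=5 'c': node 10→11
i=6 'a': node 11→10 ·f  → match P3@[6:6]
i=7 'c': node 10→11
i=8 'd': node 11→12
i=9 'a': node 12→13  → match P3@[9:9]
i=10 'b': node 13→14  → match P1@[8:10],P2@[6:10]
i=11 'a': node 14→10 ·f  → match P3@[11:11]
i=12 'c': node 10→11
i=13 'd': node 11→12
i=14 'a': node 12→13  → match P3@[14:14]
i=15 'b': node 13→14  → match P1@[13:15],P2@[11:15]
i=16 'c': node 14→19 ·f
i=17 'd': node 19→7 ·f
i=18 'd': node 7→7 ·f
i=19 'd': node 7→7 ·f
i=20 'a': node 7→8  → match P3@[20:20]
i=21 'd': node 8→7 ·f
i=22 'b': node 7→1 ·f
i=23 'c': node 1→19 ·f
i=24 'd': node 19→7 ·f
i=25 'c': node 7→19 ·f
i=26 'c': node 19→20  → match P7@[25:26]
i=27 'a': node 20→21  → match P3@[27:27],P6@[25:27]
i=28 'c': node 21→11 ·f
i=29 'a': node 11→10 ·f  → match P3@[29:29]
i=30 'd': node 10→7 ·f
i=31 'd': node 7→7 ·f
i=32 'a': node 7→8  → match P3@[32:32]
i=33 'b': node 8→9  → match P1@[31:33]
i=34 'c': node 9→19 ·f
i=35 'c': node 19→20  → match P7@[34:35]
i=36 'c': node 20→20 ·f  → match P7@[35:36]
i=37 'd': node 20→7 ·f
i=38 'a': node 7→8  → match P3@[38:38]
i=39 'a': node 8→16  → match P3@[39:39]
i=40 'c': node 16→17
i=41 'd': node 17→12 ·f
i=42 'd': node 12→7 ·f
i=43 'c': node 7→19 ·f
i=44 'a': node 19→10 ·f  → match P3@[44:44]
i=45 'c': node 10→11
i=46 'd': node 11→12
i=47 'a': node 12→13  → match P3@[47:47]
i=48 'b': node 13→14  → match P1@[46:48],P2@[44:48]
i=49 'a': node 14→10 ·f  → match P3@[49:49]
i=50 'c': node 10→11
i=51 'd': node 11→12
i=52 'a': node 12→13  → match P3@[52:52]
i=53 'b': node 13→14  → match P1@[51:53],P2@[49:53]
i=54 'b': node 14→1 ·f
i=55 'd': node 1→2
i=56 'c': node 2→3
i=57 'c': node 3→4  → match P7@[56:57]

All matches (sorted): [[0,3],[2,4],[2,7],[3,3],[3,6],[4,3],[6,3],[9,3],[10,1],[10,2],[11,3],[14,3],[15,1],[15,2],[20,3],[26,7],[27,3],[27,6],[29,3],[32,3],[33,1],[35,7],[36,7],[38,3],[39,3],[44,3],[47,3],[48,1],[48,2],[49,3],[52,3],[53,1],[53,2],[57,7]]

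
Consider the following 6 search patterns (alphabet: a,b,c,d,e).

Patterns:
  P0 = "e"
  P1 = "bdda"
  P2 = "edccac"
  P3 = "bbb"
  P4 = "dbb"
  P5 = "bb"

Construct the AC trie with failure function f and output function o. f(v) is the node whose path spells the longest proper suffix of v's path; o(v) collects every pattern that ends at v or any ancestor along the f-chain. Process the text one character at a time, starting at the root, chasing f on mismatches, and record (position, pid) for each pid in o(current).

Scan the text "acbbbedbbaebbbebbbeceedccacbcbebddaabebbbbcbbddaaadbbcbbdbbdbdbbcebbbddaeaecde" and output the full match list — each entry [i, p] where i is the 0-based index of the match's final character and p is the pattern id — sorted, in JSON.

Build automaton:
Trie (insert patterns):
  0='ε' goto b→2 d→13 e→1
  1='e' goto d→6  [P0 ends]
  2='b' goto b→11 d→3
  3='bd' goto d→4
  4='bdd' goto a→5
  5='bdda' goto ·  [P1 ends]
  6='ed' goto c→7
  7='edc' goto c→8
  8='edcc' goto a→9
  9='edcca' goto c→10
  10='edccac' goto ·  [P2 ends]
  11='bb' goto b→12  [P5 ends]
  12='bbb' goto ·  [P3 ends]
  13='d' goto b→14
  14='db' goto b→15
  15='dbb' goto ·  [P4 ends]

BFS fail/out derivation:
  fail(1) 'e': from fail(0)=0 chase 'e': 0 ⇒ 0;  out={0}∪out(0)={0}
  fail(2) 'b': from fail(0)=0 chase 'b': 0 ⇒ 0;  out=∅∪out(0)=∅
  fail(13) 'd': from fail(0)=0 chase 'd': 0 ⇒ 0;  out=∅∪out(0)=∅
  fail(3) 'bd': from fail(2)=0 chase 'd': 0 ⇒ 13;  out=∅∪out(13)=∅
  fail(6) 'ed': from fail(1)=0 chase 'd': 0 ⇒ 13;  out=∅∪out(13)=∅
  fail(11) 'bb': from fail(2)=0 chase 'b': 0 ⇒ 2;  out={5}∪out(2)={5}
  fail(14) 'db': from fail(13)=0 chase 'b': 0 ⇒ 2;  out=∅∪out(2)=∅
  fail(4) 'bdd': from fail(3)=13 chase 'd': 13→0 ⇒ 13;  out=∅∪out(13)=∅
  fail(7) 'edc': from fail(6)=13 chase 'c': 13→0 ⇒ 0;  out=∅∪out(0)=∅
  fail(12) 'bbb': from fail(11)=2 chase 'b': 2 ⇒ 11;  out={3}∪out(11)={3,5}
  fail(15) 'dbb': from fail(14)=2 chase 'b': 2 ⇒ 11;  out={4}∪out(11)={4,5}
  fail(5) 'bdda': from fail(4)=13 chase 'a': 13→0 ⇒ 0;  out={1}∪out(0)={1}
  fail(8) 'edcc': from fail(7)=0 chase 'c': 0 ⇒ 0;  out=∅∪out(0)=∅
  fail(9) 'edcca': from fail(8)=0 chase 'a': 0 ⇒ 0;  out=∅∪out(0)=∅
  fail(10) 'edccac': from fail(9)=0 chase 'c': 0 ⇒ 0;  out={2}∪out(0)={2}

Text stream:
pos 0 'a': at 0
pos 1 'c': at 0
pos 2 'b': at 2
pos 3 'b': at 11  ** P5@[2:3]
pos 4 'b': at 12  ** P3@[2:4],P5@[3:4]
pos 5 'e': at 1 ·f  ** P0@[5:5]
pos 6 'd': at 6
pos 7 'b': at 14 ·f
pos 8 'b': at 15  ** P4@[6:8],P5@[7:8]
pos 9 'a': at 0 ·f
pos 10 'e': at 1  ** P0@[10:10]
pos 11 'b': at 2 ·f
pos 12 'b': at 11  ** P5@[11:12]
pos 13 'b': at 12  ** P3@[11:13],P5@[12:13]
pos 14 'e': at 1 ·f  ** P0@[14:14]
pos 15 'b': at 2 ·f
pos 16 'b': at 11  ** P5@[15:16]
pos 17 'b': at 12  ** P3@[15:17],P5@[16:17]
pos 18 'e': at 1 ·f  ** P0@[18:18]
pos 19 'c': at 0 ·f
pos 20 'e': at 1  ** P0@[20:20]
pos 21 'e': at 1 ·f  ** P0@[21:21]
pos 22 'd': at 6
pos 23 'c': at 7
pos 24 'c': at 8
pos 25 'a': at 9
pos 26 'c': at 10  ** P2@[21:26]
pos 27 'b': at 2 ·f
pos 28 'c': at 0 ·f
pos 29 'b': at 2
pos 30 'e': at 1 ·f  ** P0@[30:30]
pos 31 'b': at 2 ·f
pos 32 'd': at 3
pos 33 'd': at 4
pos 34 'a': at 5  ** P1@[31:34]
pos 35 'a': at 0 ·f
pos 36 'b': at 2
pos 37 'e': at 1 ·f  ** P0@[37:37]
pos 38 'b': at 2 ·f
pos 39 'b': at 11  ** P5@[38:39]
pos 40 'b': at 12  ** P3@[38:40],P5@[39:40]
pos 41 'b': at 12 ·f  ** P3@[39:41],P5@[40:41]
pos 42 'c': at 0 ·f
pos 43 'b': at 2
pos 44 'b': at 11  ** P5@[43:44]
pos 45 'd': at 3 ·f
pos 46 'd': at 4
pos 47 'a': at 5  ** P1@[44:47]
pos 48 'a': at 0 ·f
pos 49 'a': at 0
pos 50 'd': at 13
pos 51 'b': at 14
pos 52 'b': at 15  ** P4@[50:52],P5@[51:52]
pos 53 'c': at 0 ·f
pos 54 'b': at 2
pos 55 'b': at 11  ** P5@[54:55]
pos 56 'd': at 3 ·f
pos 57 'b': at 14 ·f
pos 58 'b': at 15  ** P4@[56:58],P5@[57:58]
pos 59 'd': at 3 ·f
pos 60 'b': at 14 ·f
pos 61 'd': at 3 ·f
pos 62 'b': at 14 ·f
pos 63 'b': at 15  ** P4@[61:63],P5@[62:63]
pos 64 'c': at 0 ·f
pos 65 'e': at 1  ** P0@[65:65]
pos 66 'b': at 2 ·f
pos 67 'b': at 11  ** P5@[66:67]
pos 68 'b': at 12  ** P3@[66:68],P5@[67:68]
pos 69 'd': at 3 ·f
pos 70 'd': at 4
pos 71 'a': at 5  ** P1@[68:71]
pos 72 'e': at 1 ·f  ** P0@[72:72]
pos 73 'a': at 0 ·f
pos 74 'e': at 1  ** P0@[74:74]
pos 75 'c': at 0 ·f
pos 76 'd': at 13
pos 77 'e': at 1 ·f  ** P0@[77:77]

All matches (sorted): [[3,5],[4,3],[4,5],[5,0],[8,4],[8,5],[10,0],[12,5],[13,3],[13,5],[14,0],[16,5],[17,3],[17,5],[18,0],[20,0],[21,0],[26,2],[30,0],[34,1],[37,0],[39,5],[40,3],[40,5],[41,3],[41,5],[44,5],[47,1],[52,4],[52,5],[55,5],[58,4],[58,5],[63,4],[63,5],[65,0],[67,5],[68,3],[68,5],[71,1],[72,0],[74,0],[77,0]]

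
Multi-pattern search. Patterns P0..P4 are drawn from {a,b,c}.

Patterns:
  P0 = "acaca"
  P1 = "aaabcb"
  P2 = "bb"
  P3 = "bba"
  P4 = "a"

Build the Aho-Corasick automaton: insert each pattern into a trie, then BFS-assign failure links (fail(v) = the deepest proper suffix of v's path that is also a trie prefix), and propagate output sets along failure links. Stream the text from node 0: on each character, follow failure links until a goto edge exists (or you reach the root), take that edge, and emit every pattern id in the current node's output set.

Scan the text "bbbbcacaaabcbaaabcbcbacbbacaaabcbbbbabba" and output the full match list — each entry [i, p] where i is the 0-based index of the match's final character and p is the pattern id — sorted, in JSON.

Construct AC machine:
Trie nodes:
  0='ε' goto a→1 b→11
  1='a' goto a→6 c→2  ←P4
  2='ac' goto a→3
  3='aca' goto c→4
  4='acac' goto a→5
  5='acaca' goto ·  ←P0
  6='aa' goto a→7
  7='aaa' goto b→8
  8='aaab' goto c→9
  9='aaabc' goto b→10
  10='aaabcb' goto ·  ←P1
  11='b' goto b→12
  12='bb' goto a→13  ←P2
  13='bba' goto ·  ←P3

BFS fail/out derivation:
  n1('a'): parent n0 fail=0; on 'a' 0 → fail=0;  out {4}∪∅={4}
  n11('b'): parent n0 fail=0; on 'b' 0 → fail=0;  out ∅∪∅=∅
  n2('ac'): parent n1 fail=0; on 'c' 0 → fail=0;  out ∅∪∅=∅
  n6('aa'): parent n1 fail=0; on 'a' 0 → fail=1;  out ∅∪{4}={4}
  n12('bb'): parent n11 fail=0; on 'b' 0 → fail=11;  out {2}∪∅={2}
  n3('aca'): parent n2 fail=0; on 'a' 0 → fail=1;  out ∅∪{4}={4}
  n7('aaa'): parent n6 fail=1; on 'a' 1 → fail=6;  out ∅∪{4}={4}
  n13('bba'): parent n12 fail=11; on 'a' 11→0 → fail=1;  out {3}∪{4}={3,4}
  n4('acac'): parent n3 fail=1; on 'c' 1 → fail=2;  out ∅∪∅=∅
  n8('aaab'): parent n7 fail=6; on 'b' 6→1→0 → fail=11;  out ∅∪∅=∅
  n5('acaca'): parent n4 fail=2; on 'a' 2 → fail=3;  out {0}∪{4}={0,4}
  n9('aaabc'): parent n8 fail=11; on 'c' 11→0 → fail=0;  out ∅∪∅=∅
  n10('aaabcb'): parent n9 fail=0; on 'b' 0 → fail=11;  out {1}∪∅={1}

Scan:
i=0 'b': node 0→11
i=1 'b': node 11→12  ** P2@[0:1]
i=2 'b': node 12→12 (fail-walked)  ** P2@[1:2]
i=3 'b': node 12→12 (fail-walked)  ** P2@[2:3]
i=4 'c': node 12→0 (fail-walked)
i=5 'a': node 0→1  ** P4@[5:5]
i=6 'c': node 1→2
i=7 'a': node 2→3  ** P4@[7:7]
i=8 'a': node 3→6 (fail-walked)  ** P4@[8:8]
i=9 'a': node 6→7  ** P4@[9:9]
i=10 'b': node 7→8
i=11 'c': node 8→9
i=12 'b': node 9→10  ** P1@[7:12]
i=13 'a': node 10→1 (fail-walked)  ** P4@[13:13]
i=14 'a': node 1→6  ** P4@[14:14]
i=15 'a': node 6→7  ** P4@[15:15]
i=16 'b': node 7→8
i=17 'c': node 8→9
i=18 'b': node 9→10  ** P1@[13:18]
i=19 'c': node 10→0 (fail-walked)
i=20 'b': node 0→11
i=21 'a': node 11→1 (fail-walked)  ** P4@[21:21]
i=22 'c': node 1→2
i=23 'b': node 2→11 (fail-walked)
i=24 'b': node 11→12  ** P2@[23:24]
i=25 'a': node 12→13  ** P3@[23:25],P4@[25:25]
i=26 'c': node 13→2 (fail-walked)
i=27 'a': node 2→3  ** P4@[27:27]
i=28 'a': node 3→6 (fail-walked)  ** P4@[28:28]
i=29 'a': node 6→7  ** P4@[29:29]
i=30 'b': node 7→8
i=31 'c': node 8→9
i=32 'b': node 9→10  ** P1@[27:32]
i=33 'b': node 10→12 (fail-walked)  ** P2@[32:33]
i=34 'b': node 12→12 (fail-walked)  ** P2@[33:34]
i=35 'b': node 12→12 (fail-walked)  ** P2@[34:35]
i=36 'a': node 12→13  ** P3@[34:36],P4@[36:36]
i=37 'b': node 13→11 (fail-walked)
i=38 'b': node 11→12  ** P2@[37:38]
i=39 'a': node 12→13  ** P3@[37:39],P4@[39:39]

Matches: [[1,2],[2,2],[3,2],[5,4],[7,4],[8,4],[9,4],[12,1],[13,4],[14,4],[15,4],[18,1],[21,4],[24,2],[25,3],[25,4],[27,4],[28,4],[29,4],[32,1],[33,2],[34,2],[35,2],[36,3],[36,4],[38,2],[39,3],[39,4]]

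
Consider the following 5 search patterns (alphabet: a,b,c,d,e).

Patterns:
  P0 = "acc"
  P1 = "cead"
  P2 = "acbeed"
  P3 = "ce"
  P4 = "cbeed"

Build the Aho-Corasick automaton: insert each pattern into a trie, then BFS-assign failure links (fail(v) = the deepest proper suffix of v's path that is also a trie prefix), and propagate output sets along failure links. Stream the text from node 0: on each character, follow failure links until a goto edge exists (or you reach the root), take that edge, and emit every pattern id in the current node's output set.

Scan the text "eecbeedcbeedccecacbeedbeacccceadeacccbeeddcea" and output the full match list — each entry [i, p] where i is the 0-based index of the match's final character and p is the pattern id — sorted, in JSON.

Build:
Trie (insert patterns):
  n0 'ε': a→1 c→4
  n1 'a': c→2
  n2 'ac': b→8 c→3
  n3 'acc': ·  [P0 ends]
  n4 'c': b→12 e→5
  n5 'ce': a→6  [P3 ends]
  n6 'cea': d→7
  n7 'cead': ·  [P1 ends]
  n8 'acb': e→9
  n9 'acbe': e→10
  n10 'acbee': d→11
  n11 'acbeed': ·  [P2 ends]
  n12 'cb': e→13
  n13 'cbe': e→14
  n14 'cbee': d→15
  n15 'cbeed': ·  [P4 ends]

Failure links (BFS by depth):
  fail(1) 'a': from fail(0)=0 chase 'a': 0 ⇒ 0;  out=∅∪out(0)=∅
  fail(4) 'c': from fail(0)=0 chase 'c': 0 ⇒ 0;  out=∅∪out(0)=∅
  fail(2) 'ac': from fail(1)=0 chase 'c': 0 ⇒ 4;  out=∅∪out(4)=∅
  fail(5) 'ce': from fail(4)=0 chase 'e': 0 ⇒ 0;  out={3}∪out(0)={3}
  fail(12) 'cb': from fail(4)=0 chase 'b': 0 ⇒ 0;  out=∅∪out(0)=∅
  fail(3) 'acc': from fail(2)=4 chase 'c': 4→0 ⇒ 4;  out={0}∪out(4)={0}
  fail(6) 'cea': from fail(5)=0 chase 'a': 0 ⇒ 1;  out=∅∪out(1)=∅
  fail(8) 'acb': from fail(2)=4 chase 'b': 4 ⇒ 12;  out=∅∪out(12)=∅
  fail(13) 'cbe': from fail(12)=0 chase 'e': 0 ⇒ 0;  out=∅∪out(0)=∅
  fail(7) 'cead': from fail(6)=1 chase 'd': 1→0 ⇒ 0;  out={1}∪out(0)={1}
  fail(9) 'acbe': from fail(8)=12 chase 'e': 12 ⇒ 13;  out=∅∪out(13)=∅
  fail(14) 'cbee': from fail(13)=0 chase 'e': 0 ⇒ 0;  out=∅∪out(0)=∅
  fail(10) 'acbee': from fail(9)=13 chase 'e': 13 ⇒ 14;  out=∅∪out(14)=∅
  fail(15) 'cbeed': from fail(14)=0 chase 'd': 0 ⇒ 0;  out={4}∪out(0)={4}
  fail(11) 'acbeed': from fail(10)=14 chase 'd': 14 ⇒ 15;  out={2}∪out(15)={2,4}

Text stream:
pos 0 'e': at 0
pos 1 'e': at 0
pos 2 'c': at 4
pos 3 'b': at 12
pos 4 'e': at 13
pos 5 'e': at 14
pos 6 'd': at 15  → match P4@[2:6]
pos 7 'c': at 4 (fail-walked)
pos 8 'b': at 12
pos 9 'e': at 13
pos 10 'e': at 14
pos 11 'd': at 15  → match P4@[7:11]
pos 12 'c': at 4 (fail-walked)
pos 13 'c': at 4 (fail-walked)
pos 14 'e': at 5  → match P3@[13:14]
pos 15 'c': at 4 (fail-walked)
pos 16 'a': at 1 (fail-walked)
pos 17 'c': at 2
pos 18 'b': at 8
pos 19 'e': at 9
pos 20 'e': at 10
pos 21 'd': at 11  → match P2@[16:21],P4@[17:21]
pos 22 'b': at 0 (fail-walked)
pos 23 'e': at 0
pos 24 'a': at 1
pos 25 'c': at 2
pos 26 'c': at 3  → match P0@[24:26]
pos 27 'c': at 4 (fail-walked)
pos 28 'c': at 4 (fail-walked)
pos 29 'e': at 5  → match P3@[28:29]
pos 30 'a': at 6
pos 31 'd': at 7  → match P1@[28:31]
pos 32 'e': at 0 (fail-walked)
pos 33 'a': at 1
pos 34 'c': at 2
pos 35 'c': at 3  → match P0@[33:35]
pos 36 'c': at 4 (fail-walked)
pos 37 'b': at 12
pos 38 'e': at 13
pos 39 'e': at 14
pos 40 'd': at 15  → match P4@[36:40]
pos 41 'd': at 0 (fail-walked)
pos 42 'c': at 4
pos 43 'e': at 5  → match P3@[42:43]
pos 44 'a': at 6

All matches (sorted): [[6,4],[11,4],[14,3],[21,2],[21,4],[26,0],[29,3],[31,1],[35,0],[40,4],[43,3]]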